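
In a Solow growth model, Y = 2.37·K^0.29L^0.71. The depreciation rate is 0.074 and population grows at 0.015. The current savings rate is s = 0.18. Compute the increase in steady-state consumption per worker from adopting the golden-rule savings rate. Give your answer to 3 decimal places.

n + δ = 0.015 + 0.074 = 0.089.
Current steady state (s = 0.18): k* = (0.18·2.37/0.089)^(1/0.71) ≈ 9.0915, y* = 2.37·9.0915^0.29 ≈ 4.4952, c* = (1−0.18)·4.4952 ≈ 3.6861.
Golden rule sets MPK = n+δ: 0.29·2.37·k^(0.29−1) = 0.089, so k_gold = (0.29·2.37/0.089)^(1/0.71) ≈ 17.7976.
y_gold = 2.37·17.7976^0.29 ≈ 5.4620, c_gold = y_gold − 0.089·k_gold ≈ 3.8780.
Gain: Δc = 3.8780 − 3.6861 ≈ 0.1919.

Δc ≈ 0.192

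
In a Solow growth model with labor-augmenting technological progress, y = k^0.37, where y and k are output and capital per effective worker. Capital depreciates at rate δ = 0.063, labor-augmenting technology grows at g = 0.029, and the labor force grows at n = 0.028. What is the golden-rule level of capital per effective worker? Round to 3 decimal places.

k_gold ≈ 5.973

Break-even investment rate: n + g + δ = 0.028 + 0.029 + 0.063 = 0.12.
Setting f'(k) = n+g+δ gives 0.37·k^(0.37−1) = 0.12, hence k_gold = (0.37/0.12)^(1/0.63) ≈ 5.9734.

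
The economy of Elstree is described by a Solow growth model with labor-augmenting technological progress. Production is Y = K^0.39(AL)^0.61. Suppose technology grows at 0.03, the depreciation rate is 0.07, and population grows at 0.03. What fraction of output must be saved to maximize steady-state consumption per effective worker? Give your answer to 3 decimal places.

Capital per effective worker breaks even when investment replaces (n + g + δ)·k; here n + g + δ = 0.13.
At the golden rule MPK = n+g+δ, and in any Cobb-Douglas steady state s = (n+g+δ)·k/y = MPK·k/y = capital's share 0.39.

s_gold = 0.390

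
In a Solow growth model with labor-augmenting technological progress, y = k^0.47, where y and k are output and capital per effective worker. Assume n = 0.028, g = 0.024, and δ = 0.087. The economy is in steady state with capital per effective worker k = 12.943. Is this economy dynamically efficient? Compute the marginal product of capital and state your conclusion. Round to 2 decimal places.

dynamically inefficient; MPK ≈ 0.12

Break-even investment rate: n + g + δ = 0.028 + 0.024 + 0.087 = 0.139.
MPK = 0.47·k^(0.47−1) = 0.47·12.943^(-0.53) ≈ 0.1210.
MPK < 0.139, so the economy is dynamically inefficient (over-saving).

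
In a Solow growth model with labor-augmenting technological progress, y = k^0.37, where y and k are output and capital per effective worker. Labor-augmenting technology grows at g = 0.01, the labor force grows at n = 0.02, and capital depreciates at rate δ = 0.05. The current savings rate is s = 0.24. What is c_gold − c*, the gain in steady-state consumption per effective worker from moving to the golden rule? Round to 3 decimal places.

Δc ≈ 0.100

Break-even investment rate: n + g + δ = 0.02 + 0.01 + 0.05 = 0.08.
Current steady state (s = 0.24): k* = (0.24/0.08)^(1/0.63) ≈ 5.7192, y* = 5.7192^0.37 ≈ 1.9064, c* = (1−0.24)·1.9064 ≈ 1.4489.
Setting f'(k) = n+g+δ gives 0.37·k^(0.37−1) = 0.08, hence k_gold = (0.37/0.08)^(1/0.63) ≈ 11.3693.
y_gold = 11.3693^0.37 ≈ 2.4582, c_gold = y_gold − 0.08·k_gold ≈ 1.5487.
Gain: Δc = 1.5487 − 1.4489 ≈ 0.0998.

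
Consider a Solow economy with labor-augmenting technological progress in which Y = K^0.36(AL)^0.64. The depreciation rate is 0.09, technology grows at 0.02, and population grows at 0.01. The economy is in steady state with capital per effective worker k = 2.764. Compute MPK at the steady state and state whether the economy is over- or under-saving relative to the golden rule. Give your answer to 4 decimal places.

The effective depreciation rate is n + g + δ = 0.01 + 0.02 + 0.09 = 0.12.
MPK = 0.36·k^(0.36−1) = 0.36·2.764^(-0.64) ≈ 0.1878.
MPK > 0.12, so the economy is dynamically efficient (under-saving).

under-saving; MPK ≈ 0.1878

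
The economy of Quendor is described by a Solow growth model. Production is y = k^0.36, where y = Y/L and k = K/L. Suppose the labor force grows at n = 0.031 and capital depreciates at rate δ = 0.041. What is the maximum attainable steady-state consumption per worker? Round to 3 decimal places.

c_gold ≈ 1.583

The effective depreciation rate is n + δ = 0.031 + 0.041 = 0.072.
Golden rule sets MPK = n+δ: 0.36·k^(0.36−1) = 0.072, so k_gold = (0.36/0.072)^(1/0.64) ≈ 12.3635.
y_gold = 12.3635^0.36 ≈ 2.4727.
c_gold = y_gold − (n+δ)·k_gold = 2.4727 − 0.072·12.3635 ≈ 1.5825.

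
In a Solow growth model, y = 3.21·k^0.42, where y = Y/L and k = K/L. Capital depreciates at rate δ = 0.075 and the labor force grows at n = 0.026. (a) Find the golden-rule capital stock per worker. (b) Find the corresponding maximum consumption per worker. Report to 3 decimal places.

Break-even investment rate: n + δ = 0.026 + 0.075 = 0.101.
Golden rule sets MPK = n+δ: 0.42·3.21·k^(0.42−1) = 0.101, so k_gold = (0.42·3.21/0.101)^(1/0.58) ≈ 87.1769.
y_gold = 3.21·87.1769^0.42 ≈ 20.9640; c_gold = y_gold − 0.101·k_gold ≈ 12.1591.

(a) k_gold ≈ 87.177; (b) c_gold ≈ 12.159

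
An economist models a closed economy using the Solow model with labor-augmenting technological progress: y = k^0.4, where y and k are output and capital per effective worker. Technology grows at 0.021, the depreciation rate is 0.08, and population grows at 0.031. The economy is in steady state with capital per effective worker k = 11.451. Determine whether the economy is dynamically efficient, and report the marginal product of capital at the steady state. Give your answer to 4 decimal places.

n + g + δ = 0.031 + 0.021 + 0.08 = 0.132.
MPK = 0.4·k^(0.4−1) = 0.4·11.451^(-0.6) ≈ 0.0926.
MPK < 0.132, so the economy is dynamically inefficient (over-saving).

dynamically inefficient; MPK ≈ 0.0926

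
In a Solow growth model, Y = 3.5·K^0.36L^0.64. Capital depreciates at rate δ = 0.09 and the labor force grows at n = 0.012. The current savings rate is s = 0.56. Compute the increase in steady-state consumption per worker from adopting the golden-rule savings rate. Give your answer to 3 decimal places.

Δc ≈ 1.092

Capital per worker breaks even when investment replaces (n + δ)·k; here n + δ = 0.102.
Current steady state (s = 0.56): k* = (0.56·3.5/0.102)^(1/0.64) ≈ 101.3240, y* = 3.5·101.3240^0.36 ≈ 18.4554, c* = (1−0.56)·18.4554 ≈ 8.1204.
Golden rule sets MPK = n+δ: 0.36·3.5·k^(0.36−1) = 0.102, so k_gold = (0.36·3.5/0.102)^(1/0.64) ≈ 50.8032.
y_gold = 3.5·50.8032^0.36 ≈ 14.3942, c_gold = y_gold − 0.102·k_gold ≈ 9.2123.
Gain: Δc = 9.2123 − 8.1204 ≈ 1.0919.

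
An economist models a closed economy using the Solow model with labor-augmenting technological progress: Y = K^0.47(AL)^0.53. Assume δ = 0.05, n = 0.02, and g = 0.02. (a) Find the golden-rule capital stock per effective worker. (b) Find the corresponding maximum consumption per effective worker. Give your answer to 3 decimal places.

n + g + δ = 0.02 + 0.02 + 0.05 = 0.09.
At the golden rule the marginal product of capital equals n+g+δ: 0.47·k^(0.47−1) = 0.09. Solving, k_gold = (0.47/0.09)^(1/0.53) ≈ 22.6175.
y_gold = 22.6175^0.47 ≈ 4.3310; c_gold = y_gold − 0.09·k_gold ≈ 2.2954.

(a) k_gold ≈ 22.617; (b) c_gold ≈ 2.295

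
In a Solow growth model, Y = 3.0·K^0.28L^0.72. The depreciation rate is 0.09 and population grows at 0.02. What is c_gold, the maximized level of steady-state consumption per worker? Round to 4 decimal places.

Capital per worker breaks even when investment replaces (n + δ)·k; here n + δ = 0.11.
At the golden rule the marginal product of capital equals n+δ: 0.28·3.0·k^(0.28−1) = 0.11. Solving, k_gold = (0.28·3.0/0.11)^(1/0.72) ≈ 16.8357.
y_gold = 3.0·16.8357^0.28 ≈ 6.6140.
c_gold = y_gold − (n+δ)·k_gold = 6.6140 − 0.11·16.8357 ≈ 4.7621.

c_gold ≈ 4.7621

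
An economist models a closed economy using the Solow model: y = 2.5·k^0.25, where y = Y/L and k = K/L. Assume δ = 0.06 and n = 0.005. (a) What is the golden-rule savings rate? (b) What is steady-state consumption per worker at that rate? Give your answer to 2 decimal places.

(a) s_gold = 0.25; (b) c_gold ≈ 3.99

The effective depreciation rate is n + δ = 0.005 + 0.06 = 0.065.
For Cobb-Douglas, s_gold equals capital's share: s_gold = 0.25.
Setting f'(k) = n+δ gives 0.25·2.5·k^(0.25−1) = 0.065, hence k_gold = (0.25·2.5/0.065)^(1/0.75) ≈ 20.4467.
y_gold = 2.5·20.4467^0.25 ≈ 5.3161; c_gold = (1−0.25)·y_gold ≈ 3.9871.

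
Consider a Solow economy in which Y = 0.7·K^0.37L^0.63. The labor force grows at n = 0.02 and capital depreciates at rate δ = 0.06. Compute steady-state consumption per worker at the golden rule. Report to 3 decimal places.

Break-even investment rate: n + δ = 0.02 + 0.06 = 0.08.
Golden rule sets MPK = n+δ: 0.37·0.7·k^(0.37−1) = 0.08, so k_gold = (0.37·0.7/0.08)^(1/0.63) ≈ 6.4544.
y_gold = 0.7·6.4544^0.37 ≈ 1.3955.
c_gold = y_gold − (n+δ)·k_gold = 1.3955 − 0.08·6.4544 ≈ 0.8792.

c_gold ≈ 0.879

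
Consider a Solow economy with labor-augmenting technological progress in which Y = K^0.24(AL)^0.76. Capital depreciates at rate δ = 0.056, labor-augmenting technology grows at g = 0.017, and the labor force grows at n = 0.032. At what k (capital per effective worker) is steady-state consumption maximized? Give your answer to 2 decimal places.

k_gold ≈ 2.97

n + g + δ = 0.032 + 0.017 + 0.056 = 0.105.
Setting f'(k) = n+g+δ gives 0.24·k^(0.24−1) = 0.105, hence k_gold = (0.24/0.105)^(1/0.76) ≈ 2.9675.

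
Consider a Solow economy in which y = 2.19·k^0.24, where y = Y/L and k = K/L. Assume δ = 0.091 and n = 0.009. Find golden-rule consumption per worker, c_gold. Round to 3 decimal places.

c_gold ≈ 2.811

The effective depreciation rate is n + δ = 0.009 + 0.091 = 0.1.
Maximizing c = f(k) − (n+δ)·k gives f'(k) = n+δ, i.e. 0.24·2.19·k^(0.24−1) = 0.1, so k_gold = (0.24·2.19/0.1)^(1/0.76) ≈ 8.8763.
y_gold = 2.19·8.8763^0.24 ≈ 3.6984.
c_gold = y_gold − (n+δ)·k_gold = 3.6984 − 0.1·8.8763 ≈ 2.8108.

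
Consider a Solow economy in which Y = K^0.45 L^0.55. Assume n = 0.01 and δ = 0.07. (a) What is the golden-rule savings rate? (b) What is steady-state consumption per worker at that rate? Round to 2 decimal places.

Break-even investment rate: n + δ = 0.01 + 0.07 = 0.08.
For Cobb-Douglas, s_gold equals capital's share: s_gold = 0.45.
At the golden rule the marginal product of capital equals n+δ: 0.45·k^(0.45−1) = 0.08. Solving, k_gold = (0.45/0.08)^(1/0.55) ≈ 23.1132.
y_gold = 23.1132^0.45 ≈ 4.1090; c_gold = (1−0.45)·y_gold ≈ 2.2600.

(a) s_gold = 0.45; (b) c_gold ≈ 2.26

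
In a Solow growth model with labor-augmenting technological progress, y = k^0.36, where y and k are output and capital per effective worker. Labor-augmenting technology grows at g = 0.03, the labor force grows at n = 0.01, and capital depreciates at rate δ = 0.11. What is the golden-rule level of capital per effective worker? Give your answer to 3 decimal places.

The effective depreciation rate is n + g + δ = 0.01 + 0.03 + 0.11 = 0.15.
Golden rule sets MPK = n+g+δ: 0.36·k^(0.36−1) = 0.15, so k_gold = (0.36/0.15)^(1/0.64) ≈ 3.9272.

k_gold ≈ 3.927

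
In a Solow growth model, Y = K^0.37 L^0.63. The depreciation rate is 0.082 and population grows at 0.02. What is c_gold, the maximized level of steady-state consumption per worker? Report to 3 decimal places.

c_gold ≈ 1.343

The effective depreciation rate is n + δ = 0.02 + 0.082 = 0.102.
Setting f'(k) = n+δ gives 0.37·k^(0.37−1) = 0.102, hence k_gold = (0.37/0.102)^(1/0.63) ≈ 7.7314.
y_gold = 7.7314^0.37 ≈ 2.1314.
c_gold = y_gold − (n+δ)·k_gold = 2.1314 − 0.102·7.7314 ≈ 1.3428.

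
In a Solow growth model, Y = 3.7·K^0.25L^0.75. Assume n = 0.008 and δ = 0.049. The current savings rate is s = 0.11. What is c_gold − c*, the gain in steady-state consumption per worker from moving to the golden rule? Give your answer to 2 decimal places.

Δc ≈ 0.68

The effective depreciation rate is n + δ = 0.008 + 0.049 = 0.057.
Current steady state (s = 0.11): k* = (0.11·3.7/0.057)^(1/0.75) ≈ 13.7497, y* = 3.7·13.7497^0.25 ≈ 7.1248, c* = (1−0.11)·7.1248 ≈ 6.3411.
At the golden rule the marginal product of capital equals n+δ: 0.25·3.7·k^(0.25−1) = 0.057. Solving, k_gold = (0.25·3.7/0.057)^(1/0.75) ≈ 41.0856.
y_gold = 3.7·41.0856^0.25 ≈ 9.3675, c_gold = y_gold − 0.057·k_gold ≈ 7.0256.
Gain: Δc = 7.0256 − 6.3411 ≈ 0.6845.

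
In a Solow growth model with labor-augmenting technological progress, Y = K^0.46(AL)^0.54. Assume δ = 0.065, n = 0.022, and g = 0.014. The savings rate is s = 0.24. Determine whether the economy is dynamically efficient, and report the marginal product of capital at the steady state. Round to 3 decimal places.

Capital per effective worker breaks even when investment replaces (n + g + δ)·k; here n + g + δ = 0.101.
Steady-state k*: s·k^0.46 = 0.101·k gives k* = (0.24/0.101)^(1/0.54) ≈ 4.9670.
MPK = 0.46·4.9670^(-0.54) ≈ 0.1936.
MPK > n+g+δ = 0.101, so the economy is dynamically efficient (under-saving).

dynamically efficient; MPK ≈ 0.194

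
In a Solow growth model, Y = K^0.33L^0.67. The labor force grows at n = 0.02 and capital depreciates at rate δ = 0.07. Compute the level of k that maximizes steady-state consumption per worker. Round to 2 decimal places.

n + δ = 0.02 + 0.07 = 0.09.
Golden rule sets MPK = n+δ: 0.33·k^(0.33−1) = 0.09, so k_gold = (0.33/0.09)^(1/0.67) ≈ 6.9534.

k_gold ≈ 6.95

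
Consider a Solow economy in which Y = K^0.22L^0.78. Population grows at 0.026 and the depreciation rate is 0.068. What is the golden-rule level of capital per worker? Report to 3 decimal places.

k_gold ≈ 2.975

Break-even investment rate: n + δ = 0.026 + 0.068 = 0.094.
At the golden rule the marginal product of capital equals n+δ: 0.22·k^(0.22−1) = 0.094. Solving, k_gold = (0.22/0.094)^(1/0.78) ≈ 2.9748.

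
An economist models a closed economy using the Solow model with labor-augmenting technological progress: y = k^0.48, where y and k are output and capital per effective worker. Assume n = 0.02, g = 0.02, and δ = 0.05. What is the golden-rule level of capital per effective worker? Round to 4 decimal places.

k_gold ≈ 25.0077

n + g + δ = 0.02 + 0.02 + 0.05 = 0.09.
Setting f'(k) = n+g+δ gives 0.48·k^(0.48−1) = 0.09, hence k_gold = (0.48/0.09)^(1/0.52) ≈ 25.0077.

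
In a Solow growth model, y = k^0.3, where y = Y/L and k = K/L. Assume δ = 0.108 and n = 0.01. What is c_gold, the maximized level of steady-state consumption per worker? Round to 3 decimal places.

c_gold ≈ 1.044

The effective depreciation rate is n + δ = 0.01 + 0.108 = 0.118.
At the golden rule the marginal product of capital equals n+δ: 0.3·k^(0.3−1) = 0.118. Solving, k_gold = (0.3/0.118)^(1/0.7) ≈ 3.7924.
y_gold = 3.7924^0.3 ≈ 1.4917.
c_gold = y_gold − (n+δ)·k_gold = 1.4917 − 0.118·3.7924 ≈ 1.0442.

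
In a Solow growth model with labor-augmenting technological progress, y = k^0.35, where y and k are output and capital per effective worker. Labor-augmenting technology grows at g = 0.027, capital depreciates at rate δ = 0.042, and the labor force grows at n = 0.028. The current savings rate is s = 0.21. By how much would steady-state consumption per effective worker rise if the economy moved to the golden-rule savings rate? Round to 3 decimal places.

Capital per effective worker breaks even when investment replaces (n + g + δ)·k; here n + g + δ = 0.097.
Current steady state (s = 0.21): k* = (0.21/0.097)^(1/0.65) ≈ 3.2815, y* = 3.2815^0.35 ≈ 1.5157, c* = (1−0.21)·1.5157 ≈ 1.1974.
Golden rule sets MPK = n+g+δ: 0.35·k^(0.35−1) = 0.097, so k_gold = (0.35/0.097)^(1/0.65) ≈ 7.2008.
y_gold = 7.2008^0.35 ≈ 1.9956, c_gold = y_gold − 0.097·k_gold ≈ 1.2972.
Gain: Δc = 1.2972 − 1.1974 ≈ 0.0997.

Δc ≈ 0.100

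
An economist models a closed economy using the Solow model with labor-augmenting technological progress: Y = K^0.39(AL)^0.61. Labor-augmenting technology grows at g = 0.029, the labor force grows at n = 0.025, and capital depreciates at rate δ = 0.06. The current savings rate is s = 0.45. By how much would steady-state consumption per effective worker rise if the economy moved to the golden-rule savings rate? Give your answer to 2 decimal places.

Capital per effective worker breaks even when investment replaces (n + g + δ)·k; here n + g + δ = 0.114.
Current steady state (s = 0.45): k* = (0.45/0.114)^(1/0.61) ≈ 9.4963, y* = 9.4963^0.39 ≈ 2.4057, c* = (1−0.45)·2.4057 ≈ 1.3231.
Golden rule sets MPK = n+g+δ: 0.39·k^(0.39−1) = 0.114, so k_gold = (0.39/0.114)^(1/0.61) ≈ 7.5105.
y_gold = 7.5105^0.39 ≈ 2.1954, c_gold = y_gold − 0.114·k_gold ≈ 1.3392.
Gain: Δc = 1.3392 − 1.3231 ≈ 0.0160.

Δc ≈ 0.02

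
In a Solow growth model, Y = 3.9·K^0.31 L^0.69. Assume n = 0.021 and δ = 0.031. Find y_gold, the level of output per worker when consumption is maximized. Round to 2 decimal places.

y_gold ≈ 16.03

n + δ = 0.021 + 0.031 = 0.052.
Golden rule sets MPK = n+δ: 0.31·3.9·k^(0.31−1) = 0.052, so k_gold = (0.31·3.9/0.052)^(1/0.69) ≈ 95.5703.
Output: y_gold = 3.9·k_gold^0.31 = 3.9·95.5703^0.31 ≈ 16.0312.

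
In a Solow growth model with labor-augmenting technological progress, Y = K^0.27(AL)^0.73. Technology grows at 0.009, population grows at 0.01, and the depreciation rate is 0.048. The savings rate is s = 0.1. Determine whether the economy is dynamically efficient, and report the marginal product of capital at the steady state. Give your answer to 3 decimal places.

dynamically efficient; MPK ≈ 0.181

The effective depreciation rate is n + g + δ = 0.01 + 0.009 + 0.048 = 0.067.
Steady-state k*: s·k^0.27 = 0.067·k gives k* = (0.1/0.067)^(1/0.73) ≈ 1.7308.
MPK = 0.27·1.7308^(-0.73) ≈ 0.1809.
MPK > n+g+δ = 0.067, so the economy is dynamically efficient (under-saving).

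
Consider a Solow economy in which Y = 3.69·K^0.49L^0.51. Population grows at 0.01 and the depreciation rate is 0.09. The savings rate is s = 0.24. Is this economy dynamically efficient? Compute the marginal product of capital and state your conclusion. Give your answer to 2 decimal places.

The effective depreciation rate is n + δ = 0.01 + 0.09 = 0.1.
Steady-state k*: s·A·k^0.49 = 0.1·k gives k* = (0.24·3.69/0.1)^(1/0.51) ≈ 71.9994.
MPK = 0.49·3.69·71.9994^(-0.51) ≈ 0.2042.
MPK > n+δ = 0.1, so the economy is dynamically efficient (under-saving).

dynamically efficient; MPK ≈ 0.20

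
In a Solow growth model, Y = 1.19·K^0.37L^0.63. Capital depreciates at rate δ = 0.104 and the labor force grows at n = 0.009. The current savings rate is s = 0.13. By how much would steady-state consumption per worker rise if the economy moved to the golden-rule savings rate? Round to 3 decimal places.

Δc ≈ 0.421

The effective depreciation rate is n + δ = 0.009 + 0.104 = 0.113.
Current steady state (s = 0.13): k* = (0.13·1.19/0.113)^(1/0.63) ≈ 1.6464, y* = 1.19·1.6464^0.37 ≈ 1.4311, c* = (1−0.13)·1.4311 ≈ 1.2450.
Golden rule sets MPK = n+δ: 0.37·1.19·k^(0.37−1) = 0.113, so k_gold = (0.37·1.19/0.113)^(1/0.63) ≈ 8.6611.
y_gold = 1.19·8.6611^0.37 ≈ 2.6451, c_gold = y_gold − 0.113·k_gold ≈ 1.6664.
Gain: Δc = 1.6664 − 1.2450 ≈ 0.4214.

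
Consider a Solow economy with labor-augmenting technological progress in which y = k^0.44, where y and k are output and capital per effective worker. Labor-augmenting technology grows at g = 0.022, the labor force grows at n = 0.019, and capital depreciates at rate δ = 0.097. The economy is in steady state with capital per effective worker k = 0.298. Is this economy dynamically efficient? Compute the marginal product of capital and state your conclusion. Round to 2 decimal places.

dynamically efficient; MPK ≈ 0.87

n + g + δ = 0.019 + 0.022 + 0.097 = 0.138.
MPK = 0.44·k^(0.44−1) = 0.44·0.298^(-0.56) ≈ 0.8667.
MPK > 0.138, so the economy is dynamically efficient (under-saving).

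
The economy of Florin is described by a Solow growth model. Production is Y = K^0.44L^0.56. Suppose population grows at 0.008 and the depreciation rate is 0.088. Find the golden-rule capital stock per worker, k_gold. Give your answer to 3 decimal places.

Break-even investment rate: n + δ = 0.008 + 0.088 = 0.096.
Setting f'(k) = n+δ gives 0.44·k^(0.44−1) = 0.096, hence k_gold = (0.44/0.096)^(1/0.56) ≈ 15.1594.

k_gold ≈ 15.159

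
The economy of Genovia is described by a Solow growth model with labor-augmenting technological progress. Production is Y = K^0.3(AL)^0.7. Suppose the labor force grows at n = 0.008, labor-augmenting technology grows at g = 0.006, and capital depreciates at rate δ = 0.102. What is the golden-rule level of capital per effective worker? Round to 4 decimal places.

k_gold ≈ 3.8861

The effective depreciation rate is n + g + δ = 0.008 + 0.006 + 0.102 = 0.116.
Maximizing c = f(k) − (n+g+δ)·k gives f'(k) = n+g+δ, i.e. 0.3·k^(0.3−1) = 0.116, so k_gold = (0.3/0.116)^(1/0.7) ≈ 3.8861.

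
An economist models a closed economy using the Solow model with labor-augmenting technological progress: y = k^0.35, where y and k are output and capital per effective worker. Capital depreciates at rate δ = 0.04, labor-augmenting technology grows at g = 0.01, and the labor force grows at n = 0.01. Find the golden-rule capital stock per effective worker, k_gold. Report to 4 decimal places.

Capital per effective worker breaks even when investment replaces (n + g + δ)·k; here n + g + δ = 0.06.
Maximizing c = f(k) − (n+g+δ)·k gives f'(k) = n+g+δ, i.e. 0.35·k^(0.35−1) = 0.06, so k_gold = (0.35/0.06)^(1/0.65) ≈ 15.0776.

k_gold ≈ 15.0776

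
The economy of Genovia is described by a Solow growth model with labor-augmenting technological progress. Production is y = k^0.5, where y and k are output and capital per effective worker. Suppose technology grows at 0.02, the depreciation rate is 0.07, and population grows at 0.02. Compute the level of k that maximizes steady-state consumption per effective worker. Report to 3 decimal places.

n + g + δ = 0.02 + 0.02 + 0.07 = 0.11.
Golden rule sets MPK = n+g+δ: 0.5·k^(0.5−1) = 0.11, so k_gold = (0.5/0.11)^(1/0.5) ≈ 20.6612.

k_gold ≈ 20.661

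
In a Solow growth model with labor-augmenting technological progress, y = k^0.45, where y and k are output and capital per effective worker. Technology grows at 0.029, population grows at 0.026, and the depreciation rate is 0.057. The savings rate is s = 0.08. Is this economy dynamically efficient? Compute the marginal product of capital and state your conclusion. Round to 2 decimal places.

dynamically efficient; MPK ≈ 0.63

Capital per effective worker breaks even when investment replaces (n + g + δ)·k; here n + g + δ = 0.112.
Steady-state k*: s·k^0.45 = 0.112·k gives k* = (0.08/0.112)^(1/0.55) ≈ 0.5424.
MPK = 0.45·0.5424^(-0.55) ≈ 0.6300.
MPK > n+g+δ = 0.112, so the economy is dynamically efficient (under-saving).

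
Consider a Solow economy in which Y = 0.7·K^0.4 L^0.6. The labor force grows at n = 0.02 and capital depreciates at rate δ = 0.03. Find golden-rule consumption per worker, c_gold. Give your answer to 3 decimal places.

Break-even investment rate: n + δ = 0.02 + 0.03 = 0.05.
At the golden rule the marginal product of capital equals n+δ: 0.4·0.7·k^(0.4−1) = 0.05. Solving, k_gold = (0.4·0.7/0.05)^(1/0.6) ≈ 17.6596.
y_gold = 0.7·17.6596^0.4 ≈ 2.2074.
c_gold = y_gold − (n+δ)·k_gold = 2.2074 − 0.05·17.6596 ≈ 1.3245.

c_gold ≈ 1.324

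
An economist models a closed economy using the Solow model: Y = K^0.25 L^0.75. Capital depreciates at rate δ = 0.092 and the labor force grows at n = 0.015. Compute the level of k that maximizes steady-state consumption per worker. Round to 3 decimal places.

k_gold ≈ 3.100

The effective depreciation rate is n + δ = 0.015 + 0.092 = 0.107.
Setting f'(k) = n+δ gives 0.25·k^(0.25−1) = 0.107, hence k_gold = (0.25/0.107)^(1/0.75) ≈ 3.1003.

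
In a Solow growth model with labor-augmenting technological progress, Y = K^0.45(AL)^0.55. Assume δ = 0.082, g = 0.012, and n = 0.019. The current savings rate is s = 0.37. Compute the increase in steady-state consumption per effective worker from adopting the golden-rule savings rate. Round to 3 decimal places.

The effective depreciation rate is n + g + δ = 0.019 + 0.012 + 0.082 = 0.113.
Current steady state (s = 0.37): k* = (0.37/0.113)^(1/0.55) ≈ 8.6415, y* = 8.6415^0.45 ≈ 2.6392, c* = (1−0.37)·2.6392 ≈ 1.6627.
Golden rule sets MPK = n+g+δ: 0.45·k^(0.45−1) = 0.113, so k_gold = (0.45/0.113)^(1/0.55) ≈ 12.3354.
y_gold = 12.3354^0.45 ≈ 3.0976, c_gold = y_gold − 0.113·k_gold ≈ 1.7037.
Gain: Δc = 1.7037 − 1.6627 ≈ 0.0410.

Δc ≈ 0.041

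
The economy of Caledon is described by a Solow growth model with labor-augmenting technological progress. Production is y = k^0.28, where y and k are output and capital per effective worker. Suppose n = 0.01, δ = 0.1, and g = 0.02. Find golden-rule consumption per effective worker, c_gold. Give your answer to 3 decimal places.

Break-even investment rate: n + g + δ = 0.01 + 0.02 + 0.1 = 0.13.
Golden rule sets MPK = n+g+δ: 0.28·k^(0.28−1) = 0.13, so k_gold = (0.28/0.13)^(1/0.72) ≈ 2.9027.
y_gold = 2.9027^0.28 ≈ 1.3477.
c_gold = y_gold − (n+g+δ)·k_gold = 1.3477 − 0.13·2.9027 ≈ 0.9703.

c_gold ≈ 0.970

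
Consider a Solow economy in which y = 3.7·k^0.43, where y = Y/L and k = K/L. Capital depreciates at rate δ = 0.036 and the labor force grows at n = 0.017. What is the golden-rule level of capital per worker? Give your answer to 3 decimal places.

Capital per worker breaks even when investment replaces (n + δ)·k; here n + δ = 0.053.
Golden rule sets MPK = n+δ: 0.43·3.7·k^(0.43−1) = 0.053, so k_gold = (0.43·3.7/0.053)^(1/0.57) ≈ 390.7688.

k_gold ≈ 390.769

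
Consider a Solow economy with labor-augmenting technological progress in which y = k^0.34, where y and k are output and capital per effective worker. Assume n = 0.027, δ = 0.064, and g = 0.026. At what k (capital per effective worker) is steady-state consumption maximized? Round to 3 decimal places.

Break-even investment rate: n + g + δ = 0.027 + 0.026 + 0.064 = 0.117.
Setting f'(k) = n+g+δ gives 0.34·k^(0.34−1) = 0.117, hence k_gold = (0.34/0.117)^(1/0.66) ≈ 5.0345.

k_gold ≈ 5.035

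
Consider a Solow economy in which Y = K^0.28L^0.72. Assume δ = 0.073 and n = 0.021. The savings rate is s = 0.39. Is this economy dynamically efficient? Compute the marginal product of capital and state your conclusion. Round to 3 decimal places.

n + δ = 0.021 + 0.073 = 0.094.
Steady-state k*: s·k^0.28 = 0.094·k gives k* = (0.39/0.094)^(1/0.72) ≈ 7.2152.
MPK = 0.28·7.2152^(-0.72) ≈ 0.0675.
MPK < n+δ = 0.094, so the economy is dynamically inefficient (over-saving).

dynamically inefficient; MPK ≈ 0.067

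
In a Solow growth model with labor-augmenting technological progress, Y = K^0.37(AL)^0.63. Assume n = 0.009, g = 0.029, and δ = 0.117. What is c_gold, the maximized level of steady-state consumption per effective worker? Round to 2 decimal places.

c_gold ≈ 1.05

Capital per effective worker breaks even when investment replaces (n + g + δ)·k; here n + g + δ = 0.155.
Golden rule sets MPK = n+g+δ: 0.37·k^(0.37−1) = 0.155, so k_gold = (0.37/0.155)^(1/0.63) ≈ 3.9792.
y_gold = 3.9792^0.37 ≈ 1.6670.
c_gold = y_gold − (n+g+δ)·k_gold = 1.6670 − 0.155·3.9792 ≈ 1.0502.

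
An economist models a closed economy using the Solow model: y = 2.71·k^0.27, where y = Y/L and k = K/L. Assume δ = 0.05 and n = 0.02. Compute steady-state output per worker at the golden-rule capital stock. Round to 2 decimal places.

Capital per worker breaks even when investment replaces (n + δ)·k; here n + δ = 0.07.
Golden rule sets MPK = n+δ: 0.27·2.71·k^(0.27−1) = 0.07, so k_gold = (0.27·2.71/0.07)^(1/0.73) ≈ 24.9007.
Output: y_gold = 2.71·k_gold^0.27 = 2.71·24.9007^0.27 ≈ 6.4557.

y_gold ≈ 6.46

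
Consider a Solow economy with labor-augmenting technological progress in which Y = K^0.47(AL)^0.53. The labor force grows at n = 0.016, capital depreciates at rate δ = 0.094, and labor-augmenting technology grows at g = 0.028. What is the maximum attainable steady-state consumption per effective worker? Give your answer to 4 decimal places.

c_gold ≈ 1.5712

n + g + δ = 0.016 + 0.028 + 0.094 = 0.138.
Setting f'(k) = n+g+δ gives 0.47·k^(0.47−1) = 0.138, hence k_gold = (0.47/0.138)^(1/0.53) ≈ 10.0969.
y_gold = 10.0969^0.47 ≈ 2.9646.
c_gold = y_gold − (n+g+δ)·k_gold = 2.9646 − 0.138·10.0969 ≈ 1.5712.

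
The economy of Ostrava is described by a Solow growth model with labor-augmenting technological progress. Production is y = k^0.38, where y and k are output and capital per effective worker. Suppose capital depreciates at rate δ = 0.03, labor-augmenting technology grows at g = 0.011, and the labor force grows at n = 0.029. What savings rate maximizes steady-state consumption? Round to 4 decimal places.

s_gold = 0.3800

The effective depreciation rate is n + g + δ = 0.029 + 0.011 + 0.03 = 0.07.
At the golden rule MPK = n+g+δ, and in any Cobb-Douglas steady state s = (n+g+δ)·k/y = MPK·k/y = capital's share 0.38.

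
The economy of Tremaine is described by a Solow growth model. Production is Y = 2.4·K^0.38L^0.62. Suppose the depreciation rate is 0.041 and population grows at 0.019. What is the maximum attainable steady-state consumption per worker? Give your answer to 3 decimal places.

Capital per worker breaks even when investment replaces (n + δ)·k; here n + δ = 0.06.
Golden rule sets MPK = n+δ: 0.38·2.4·k^(0.38−1) = 0.06, so k_gold = (0.38·2.4/0.06)^(1/0.62) ≈ 80.5748.
y_gold = 2.4·80.5748^0.38 ≈ 12.7223.
c_gold = y_gold − (n+δ)·k_gold = 12.7223 − 0.06·80.5748 ≈ 7.8879.

c_gold ≈ 7.888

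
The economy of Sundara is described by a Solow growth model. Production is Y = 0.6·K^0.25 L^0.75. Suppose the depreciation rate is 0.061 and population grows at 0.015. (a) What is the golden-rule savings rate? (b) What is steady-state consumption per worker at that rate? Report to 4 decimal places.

(a) s_gold = 0.2500; (b) c_gold ≈ 0.5645

Capital per worker breaks even when investment replaces (n + δ)·k; here n + δ = 0.076.
For Cobb-Douglas, s_gold equals capital's share: s_gold = 0.25.
Setting f'(k) = n+δ gives 0.25·0.6·k^(0.25−1) = 0.076, hence k_gold = (0.25·0.6/0.076)^(1/0.75) ≈ 2.4757.
y_gold = 0.6·2.4757^0.25 ≈ 0.7526; c_gold = (1−0.25)·y_gold ≈ 0.5645.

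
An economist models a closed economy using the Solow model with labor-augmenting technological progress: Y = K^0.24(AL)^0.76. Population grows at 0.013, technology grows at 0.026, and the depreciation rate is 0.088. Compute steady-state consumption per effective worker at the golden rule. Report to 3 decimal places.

Capital per effective worker breaks even when investment replaces (n + g + δ)·k; here n + g + δ = 0.127.
Setting f'(k) = n+g+δ gives 0.24·k^(0.24−1) = 0.127, hence k_gold = (0.24/0.127)^(1/0.76) ≈ 2.3104.
y_gold = 2.3104^0.24 ≈ 1.2226.
c_gold = y_gold − (n+g+δ)·k_gold = 1.2226 − 0.127·2.3104 ≈ 0.9292.

c_gold ≈ 0.929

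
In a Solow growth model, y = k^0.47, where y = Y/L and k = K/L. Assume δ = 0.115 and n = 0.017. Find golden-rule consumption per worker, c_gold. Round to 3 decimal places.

c_gold ≈ 1.634

The effective depreciation rate is n + δ = 0.017 + 0.115 = 0.132.
At the golden rule the marginal product of capital equals n+δ: 0.47·k^(0.47−1) = 0.132. Solving, k_gold = (0.47/0.132)^(1/0.53) ≈ 10.9802.
y_gold = 10.9802^0.47 ≈ 3.0838.
c_gold = y_gold − (n+δ)·k_gold = 3.0838 − 0.132·10.9802 ≈ 1.6344.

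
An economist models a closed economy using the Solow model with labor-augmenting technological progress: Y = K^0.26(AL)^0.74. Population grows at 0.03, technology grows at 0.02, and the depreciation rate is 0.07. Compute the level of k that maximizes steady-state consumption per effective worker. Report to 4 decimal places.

The effective depreciation rate is n + g + δ = 0.03 + 0.02 + 0.07 = 0.12.
At the golden rule the marginal product of capital equals n+g+δ: 0.26·k^(0.26−1) = 0.12. Solving, k_gold = (0.26/0.12)^(1/0.74) ≈ 2.8430.

k_gold ≈ 2.8430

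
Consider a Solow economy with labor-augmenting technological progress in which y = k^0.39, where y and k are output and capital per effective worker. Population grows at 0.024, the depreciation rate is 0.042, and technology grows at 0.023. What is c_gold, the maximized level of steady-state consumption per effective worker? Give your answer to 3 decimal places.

The effective depreciation rate is n + g + δ = 0.024 + 0.023 + 0.042 = 0.089.
At the golden rule the marginal product of capital equals n+g+δ: 0.39·k^(0.39−1) = 0.089. Solving, k_gold = (0.39/0.089)^(1/0.61) ≈ 11.2700.
y_gold = 11.2700^0.39 ≈ 2.5719.
c_gold = y_gold − (n+g+δ)·k_gold = 2.5719 − 0.089·11.2700 ≈ 1.5688.

c_gold ≈ 1.569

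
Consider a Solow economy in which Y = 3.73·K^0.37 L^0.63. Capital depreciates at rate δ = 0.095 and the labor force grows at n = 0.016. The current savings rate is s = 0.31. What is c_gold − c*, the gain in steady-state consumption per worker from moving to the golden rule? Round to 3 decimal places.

Δc ≈ 0.133

Capital per worker breaks even when investment replaces (n + δ)·k; here n + δ = 0.111.
Current steady state (s = 0.31): k* = (0.31·3.73/0.111)^(1/0.63) ≈ 41.2546, y* = 3.73·41.2546^0.37 ≈ 14.7718, c* = (1−0.31)·14.7718 ≈ 10.1925.
At the golden rule the marginal product of capital equals n+δ: 0.37·3.73·k^(0.37−1) = 0.111. Solving, k_gold = (0.37·3.73/0.111)^(1/0.63) ≈ 54.6312.
y_gold = 3.73·54.6312^0.37 ≈ 16.3894, c_gold = y_gold − 0.111·k_gold ≈ 10.3253.
Gain: Δc = 10.3253 − 10.1925 ≈ 0.1327.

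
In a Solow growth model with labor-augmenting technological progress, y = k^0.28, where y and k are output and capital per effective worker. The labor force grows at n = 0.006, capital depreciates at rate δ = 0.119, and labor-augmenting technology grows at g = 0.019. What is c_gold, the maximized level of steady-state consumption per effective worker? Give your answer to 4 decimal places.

n + g + δ = 0.006 + 0.019 + 0.119 = 0.144.
Golden rule sets MPK = n+g+δ: 0.28·k^(0.28−1) = 0.144, so k_gold = (0.28/0.144)^(1/0.72) ≈ 2.5183.
y_gold = 2.5183^0.28 ≈ 1.2951.
c_gold = y_gold − (n+g+δ)·k_gold = 1.2951 − 0.144·2.5183 ≈ 0.9325.

c_gold ≈ 0.9325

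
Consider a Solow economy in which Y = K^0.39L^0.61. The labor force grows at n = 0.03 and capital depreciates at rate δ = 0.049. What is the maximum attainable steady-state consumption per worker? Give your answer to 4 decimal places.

c_gold ≈ 1.6931

n + δ = 0.03 + 0.049 = 0.079.
Golden rule sets MPK = n+δ: 0.39·k^(0.39−1) = 0.079, so k_gold = (0.39/0.079)^(1/0.61) ≈ 13.7020.
y_gold = 13.7020^0.39 ≈ 2.7755.
c_gold = y_gold − (n+δ)·k_gold = 2.7755 − 0.079·13.7020 ≈ 1.6931.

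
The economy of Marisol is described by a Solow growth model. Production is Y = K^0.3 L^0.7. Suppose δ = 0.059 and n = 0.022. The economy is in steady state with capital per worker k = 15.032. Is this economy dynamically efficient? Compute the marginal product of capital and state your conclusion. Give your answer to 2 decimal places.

Capital per worker breaks even when investment replaces (n + δ)·k; here n + δ = 0.081.
MPK = 0.3·k^(0.3−1) = 0.3·15.032^(-0.7) ≈ 0.0450.
MPK < 0.081, so the economy is dynamically inefficient (over-saving).

dynamically inefficient; MPK ≈ 0.04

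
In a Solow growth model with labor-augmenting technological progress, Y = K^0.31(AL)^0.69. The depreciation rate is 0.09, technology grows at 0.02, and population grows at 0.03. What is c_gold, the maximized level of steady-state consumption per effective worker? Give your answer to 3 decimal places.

c_gold ≈ 0.986

Capital per effective worker breaks even when investment replaces (n + g + δ)·k; here n + g + δ = 0.14.
Maximizing c = f(k) − (n+g+δ)·k gives f'(k) = n+g+δ, i.e. 0.31·k^(0.31−1) = 0.14, so k_gold = (0.31/0.14)^(1/0.69) ≈ 3.1647.
y_gold = 3.1647^0.31 ≈ 1.4292.
c_gold = y_gold − (n+g+δ)·k_gold = 1.4292 − 0.14·3.1647 ≈ 0.9862.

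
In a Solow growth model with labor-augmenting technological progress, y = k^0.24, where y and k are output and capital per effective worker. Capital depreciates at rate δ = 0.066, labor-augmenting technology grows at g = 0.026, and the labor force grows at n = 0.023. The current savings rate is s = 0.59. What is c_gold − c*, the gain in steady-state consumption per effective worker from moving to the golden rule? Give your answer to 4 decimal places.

Δc ≈ 0.2716

The effective depreciation rate is n + g + δ = 0.023 + 0.026 + 0.066 = 0.115.
Current steady state (s = 0.59): k* = (0.59/0.115)^(1/0.76) ≈ 8.5983, y* = 8.5983^0.24 ≈ 1.6759, c* = (1−0.59)·1.6759 ≈ 0.6871.
Golden rule sets MPK = n+g+δ: 0.24·k^(0.24−1) = 0.115, so k_gold = (0.24/0.115)^(1/0.76) ≈ 2.6328.
y_gold = 2.6328^0.24 ≈ 1.2615, c_gold = y_gold − 0.115·k_gold ≈ 0.9588.
Gain: Δc = 0.9588 − 0.6871 ≈ 0.2716.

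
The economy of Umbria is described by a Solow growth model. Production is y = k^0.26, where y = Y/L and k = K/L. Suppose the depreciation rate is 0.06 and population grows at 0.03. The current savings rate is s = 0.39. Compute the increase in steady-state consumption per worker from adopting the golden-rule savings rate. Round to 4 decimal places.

Δc ≈ 0.0531

The effective depreciation rate is n + δ = 0.03 + 0.06 = 0.09.
Current steady state (s = 0.39): k* = (0.39/0.09)^(1/0.74) ≈ 7.2539, y* = 7.2539^0.26 ≈ 1.6740, c* = (1−0.39)·1.6740 ≈ 1.0211.
Golden rule sets MPK = n+δ: 0.26·k^(0.26−1) = 0.09, so k_gold = (0.26/0.09)^(1/0.74) ≈ 4.1938.
y_gold = 4.1938^0.26 ≈ 1.4517, c_gold = y_gold − 0.09·k_gold ≈ 1.0743.
Gain: Δc = 1.0743 − 1.0211 ≈ 0.0531.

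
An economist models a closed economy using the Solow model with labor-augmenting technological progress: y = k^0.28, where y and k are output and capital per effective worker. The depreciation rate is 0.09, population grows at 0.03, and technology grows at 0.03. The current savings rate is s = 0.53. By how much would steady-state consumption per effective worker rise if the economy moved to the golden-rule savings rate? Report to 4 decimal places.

Capital per effective worker breaks even when investment replaces (n + g + δ)·k; here n + g + δ = 0.15.
Current steady state (s = 0.53): k* = (0.53/0.15)^(1/0.72) ≈ 5.7725, y* = 5.7725^0.28 ≈ 1.6337, c* = (1−0.53)·1.6337 ≈ 0.7679.
Maximizing c = f(k) − (n+g+δ)·k gives f'(k) = n+g+δ, i.e. 0.28·k^(0.28−1) = 0.15, so k_gold = (0.28/0.15)^(1/0.72) ≈ 2.3795.
y_gold = 2.3795^0.28 ≈ 1.2747, c_gold = y_gold − 0.15·k_gold ≈ 0.9178.
Gain: Δc = 0.9178 − 0.7679 ≈ 0.1499.

Δc ≈ 0.1499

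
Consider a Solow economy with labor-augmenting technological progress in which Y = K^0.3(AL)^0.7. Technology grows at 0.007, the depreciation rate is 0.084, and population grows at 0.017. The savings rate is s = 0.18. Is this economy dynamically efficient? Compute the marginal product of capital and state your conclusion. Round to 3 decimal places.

Break-even investment rate: n + g + δ = 0.017 + 0.007 + 0.084 = 0.108.
Steady-state k*: s·k^0.3 = 0.108·k gives k* = (0.18/0.108)^(1/0.7) ≈ 2.0746.
MPK = 0.3·2.0746^(-0.7) ≈ 0.1800.
MPK > n+g+δ = 0.108, so the economy is dynamically efficient (under-saving).

dynamically efficient; MPK ≈ 0.180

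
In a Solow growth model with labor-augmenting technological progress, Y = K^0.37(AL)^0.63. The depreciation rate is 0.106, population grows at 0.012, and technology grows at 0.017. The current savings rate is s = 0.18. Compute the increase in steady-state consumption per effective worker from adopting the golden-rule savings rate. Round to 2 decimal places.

Δc ≈ 0.17

Break-even investment rate: n + g + δ = 0.012 + 0.017 + 0.106 = 0.135.
Current steady state (s = 0.18): k* = (0.18/0.135)^(1/0.63) ≈ 1.5788, y* = 1.5788^0.37 ≈ 1.1841, c* = (1−0.18)·1.1841 ≈ 0.9709.
At the golden rule the marginal product of capital equals n+g+δ: 0.37·k^(0.37−1) = 0.135. Solving, k_gold = (0.37/0.135)^(1/0.63) ≈ 4.9548.
y_gold = 4.9548^0.37 ≈ 1.8078, c_gold = y_gold − 0.135·k_gold ≈ 1.1389.
Gain: Δc = 1.1389 − 0.9709 ≈ 0.1680.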